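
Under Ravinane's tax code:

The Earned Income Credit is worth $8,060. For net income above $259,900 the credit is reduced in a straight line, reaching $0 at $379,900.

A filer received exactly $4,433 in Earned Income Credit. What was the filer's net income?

$4,433 is 4,433/8,060 of the full $8,060, so 3,627/8,060 of the $120,000 range has been used: income = $259,900 + $120,000 × 3,627/8,060 = $313,900.

$313,900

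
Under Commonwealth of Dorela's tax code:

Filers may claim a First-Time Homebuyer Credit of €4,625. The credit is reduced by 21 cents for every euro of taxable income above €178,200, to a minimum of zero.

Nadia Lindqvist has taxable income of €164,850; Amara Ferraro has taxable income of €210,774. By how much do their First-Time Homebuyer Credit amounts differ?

Nadia (€164,850): First-Time Homebuyer Credit: €164,850 is at or below the €178,200 threshold, so the full €4,625 applies.
Amara (€210,774): First-Time Homebuyer Credit: 21% of the €32,574 excess over €178,200 is €6,840.54 ≥ base, so the credit is €0.
Difference: |€4,625 − €0| = €4,625.

€4,625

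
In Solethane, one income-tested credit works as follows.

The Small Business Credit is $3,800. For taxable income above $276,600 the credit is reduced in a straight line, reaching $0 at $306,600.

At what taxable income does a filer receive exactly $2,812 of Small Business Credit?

$2,812 is 2,812/3,800 of the full $3,800, so 988/3,800 of the $30,000 range has been used: income = $276,600 + $30,000 × 988/3,800 = $284,400.

$284,400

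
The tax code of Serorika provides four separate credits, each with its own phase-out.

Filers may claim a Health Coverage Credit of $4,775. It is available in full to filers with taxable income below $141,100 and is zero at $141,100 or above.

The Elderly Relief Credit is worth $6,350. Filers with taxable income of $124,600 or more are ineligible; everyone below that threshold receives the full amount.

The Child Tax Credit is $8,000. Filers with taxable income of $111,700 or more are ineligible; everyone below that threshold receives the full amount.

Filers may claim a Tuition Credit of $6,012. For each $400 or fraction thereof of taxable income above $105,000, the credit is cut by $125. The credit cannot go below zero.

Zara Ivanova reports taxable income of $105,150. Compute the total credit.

$25,012

Health Coverage Credit: $105,150 is below the $141,100 cutoff, so the full $4,775 applies.
Elderly Relief Credit: $105,150 is below the $124,600 cutoff, so the full $6,350 applies.
Child Tax Credit: $105,150 is below the $111,700 cutoff, so the full $8,000 applies.
Tuition Credit: income exceeds $105,000 by $150, which is 1 full-or-partial $400 increment; reduction = 1 × $125 = $125, leaving $5,887.
Total: $4,775 + $6,350 + $8,000 + $5,887 = $25,012.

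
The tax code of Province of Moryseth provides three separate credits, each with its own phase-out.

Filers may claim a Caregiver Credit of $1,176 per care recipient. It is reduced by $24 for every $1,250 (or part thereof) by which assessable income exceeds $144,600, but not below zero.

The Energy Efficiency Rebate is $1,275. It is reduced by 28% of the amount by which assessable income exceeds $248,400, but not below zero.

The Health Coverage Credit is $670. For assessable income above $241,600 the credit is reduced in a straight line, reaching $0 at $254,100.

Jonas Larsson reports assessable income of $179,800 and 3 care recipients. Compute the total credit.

Caregiver Credit: base = 3 × $1,176 = $3,528. income exceeds $144,600 by $35,200, which is 29 full-or-partial $1,250 increments; reduction = 29 × $24 = $696, leaving $2,832.
Energy Efficiency Rebate: $179,800 is at or below the $248,400 threshold, so the full $1,275 applies.
Health Coverage Credit: $179,800 is at or below the $241,600 threshold, so the full $670 applies.
Total: $2,832 + $1,275 + $670 = $4,777.

$4,777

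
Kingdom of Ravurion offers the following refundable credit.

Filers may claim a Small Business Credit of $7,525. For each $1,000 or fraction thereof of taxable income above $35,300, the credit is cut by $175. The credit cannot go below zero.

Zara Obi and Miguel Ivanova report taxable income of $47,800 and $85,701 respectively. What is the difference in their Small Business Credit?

Zara ($47,800): Small Business Credit: income exceeds $35,300 by $12,500, which is 13 full-or-partial $1,000 increments; reduction = 13 × $175 = $2,275, leaving $5,250.
Miguel ($85,701): Small Business Credit: income exceeds $35,300 by $50,401 → 51 increments × $175 = $8,925 ≥ base, so the credit is $0.
Difference: |$5,250 − $0| = $5,250.

$5,250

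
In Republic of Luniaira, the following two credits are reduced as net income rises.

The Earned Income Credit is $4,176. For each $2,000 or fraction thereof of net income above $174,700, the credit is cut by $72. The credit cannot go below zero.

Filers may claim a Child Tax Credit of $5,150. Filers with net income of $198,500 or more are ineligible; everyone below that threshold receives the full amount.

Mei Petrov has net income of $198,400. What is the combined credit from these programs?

$8,462

Earned Income Credit: income exceeds $174,700 by $23,700, which is 12 full-or-partial $2,000 increments; reduction = 12 × $72 = $864, leaving $3,312.
Child Tax Credit: $198,400 is below the $198,500 cutoff, so the full $5,150 applies.
Total: $3,312 + $5,150 = $8,462.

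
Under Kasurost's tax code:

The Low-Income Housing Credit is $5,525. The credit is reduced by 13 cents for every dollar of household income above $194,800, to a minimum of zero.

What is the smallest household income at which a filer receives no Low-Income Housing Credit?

The credit falls by 13% of each dollar above $194,800, so it reaches zero when the excess is $5,525 / 13% = $42,500: income = $194,800 + $42,500 = $237,300.

$237,300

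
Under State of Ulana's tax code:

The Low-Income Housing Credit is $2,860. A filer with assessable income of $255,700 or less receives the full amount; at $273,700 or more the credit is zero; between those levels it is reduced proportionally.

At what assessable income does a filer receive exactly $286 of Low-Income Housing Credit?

$286 is 286/2,860 of the full $2,860, so 2,574/2,860 of the $18,000 range has been used: income = $255,700 + $18,000 × 2,574/2,860 = $271,900.

$271,900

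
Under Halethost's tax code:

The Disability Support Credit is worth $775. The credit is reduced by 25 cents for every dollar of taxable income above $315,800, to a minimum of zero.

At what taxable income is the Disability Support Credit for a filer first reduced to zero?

The credit falls by 25% of each dollar above $315,800, so it reaches zero when the excess is $775 / 25% = $3,100: income = $315,800 + $3,100 = $318,900.

$318,900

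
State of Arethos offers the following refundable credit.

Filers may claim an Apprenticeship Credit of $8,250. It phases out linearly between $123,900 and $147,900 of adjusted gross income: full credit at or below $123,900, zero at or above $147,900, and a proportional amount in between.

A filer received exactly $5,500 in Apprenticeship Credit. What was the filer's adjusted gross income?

$5,500 is 5,500/8,250 of the full $8,250, so 2,750/8,250 of the $24,000 range has been used: income = $123,900 + $24,000 × 2,750/8,250 = $131,900.

$131,900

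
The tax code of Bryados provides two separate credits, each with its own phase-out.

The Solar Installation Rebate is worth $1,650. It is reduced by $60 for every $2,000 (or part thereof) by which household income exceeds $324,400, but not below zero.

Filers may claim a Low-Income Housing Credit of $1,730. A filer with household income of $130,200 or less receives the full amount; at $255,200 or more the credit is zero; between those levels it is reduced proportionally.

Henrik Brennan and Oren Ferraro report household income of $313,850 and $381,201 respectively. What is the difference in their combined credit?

Henrik ($313,850): Solar Installation Rebate: $313,850 is at or below the $324,400 threshold, so the full $1,650 applies. Low-Income Housing Credit: $313,850 is at or above $255,200, so the credit is $0. total $1,650 + $0 = $1,650
Oren ($381,201): Solar Installation Rebate: income exceeds $324,400 by $56,801 → 29 increments × $60 = $1,740 ≥ base, so the credit is $0. Low-Income Housing Credit: $381,201 is at or above $255,200, so the credit is $0. total $0 + $0 = $0
Difference: |$1,650 − $0| = $1,650.

$1,650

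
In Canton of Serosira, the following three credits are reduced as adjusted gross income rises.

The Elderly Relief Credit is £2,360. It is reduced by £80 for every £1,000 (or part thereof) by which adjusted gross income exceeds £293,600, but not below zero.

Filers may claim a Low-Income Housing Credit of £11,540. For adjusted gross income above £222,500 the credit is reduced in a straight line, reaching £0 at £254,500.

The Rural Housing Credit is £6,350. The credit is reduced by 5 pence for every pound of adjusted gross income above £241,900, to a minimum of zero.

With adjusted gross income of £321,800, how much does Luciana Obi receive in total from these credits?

Elderly Relief Credit: income exceeds £293,600 by £28,200, which is 29 full-or-partial £1,000 increments; reduction = 29 × £80 = £2,320, leaving £40.
Low-Income Housing Credit: £321,800 is at or above £254,500, so the credit is £0.
Rural Housing Credit: 5% of the £79,900 excess over £241,900 is £3,995; credit = £6,350 − £3,995 = £2,355.
Total: £40 + £0 + £2,355 = £2,395.

£2,395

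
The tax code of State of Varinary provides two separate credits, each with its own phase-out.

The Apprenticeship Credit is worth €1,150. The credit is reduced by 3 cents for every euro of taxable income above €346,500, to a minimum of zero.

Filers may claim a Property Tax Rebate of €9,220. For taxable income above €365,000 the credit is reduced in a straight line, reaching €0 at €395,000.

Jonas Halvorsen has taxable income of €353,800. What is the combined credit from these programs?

Apprenticeship Credit: 3% of the €7,300 excess over €346,500 is €219; credit = €1,150 − €219 = €931.
Property Tax Rebate: €353,800 is at or below the €365,000 threshold, so the full €9,220 applies.
Total: €931 + €9,220 = €10,151.

€10,151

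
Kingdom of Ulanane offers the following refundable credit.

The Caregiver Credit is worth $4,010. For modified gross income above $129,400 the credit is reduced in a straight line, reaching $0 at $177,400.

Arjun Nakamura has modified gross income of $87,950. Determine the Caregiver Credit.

$4,010

Caregiver Credit: $87,950 is at or below the $129,400 threshold, so the full $4,010 applies.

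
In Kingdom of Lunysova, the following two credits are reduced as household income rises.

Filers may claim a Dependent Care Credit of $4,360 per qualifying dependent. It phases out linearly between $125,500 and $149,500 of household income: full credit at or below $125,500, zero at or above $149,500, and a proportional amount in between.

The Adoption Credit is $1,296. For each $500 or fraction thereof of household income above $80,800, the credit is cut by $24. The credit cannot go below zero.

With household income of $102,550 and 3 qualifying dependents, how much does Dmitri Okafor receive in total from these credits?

Dependent Care Credit: base = 3 × $4,360 = $13,080. $102,550 is at or below the $125,500 threshold, so the full $13,080 applies.
Adoption Credit: income exceeds $80,800 by $21,750, which is 44 full-or-partial $500 increments; reduction = 44 × $24 = $1,056, leaving $240.
Total: $13,080 + $240 = $13,320.

$13,320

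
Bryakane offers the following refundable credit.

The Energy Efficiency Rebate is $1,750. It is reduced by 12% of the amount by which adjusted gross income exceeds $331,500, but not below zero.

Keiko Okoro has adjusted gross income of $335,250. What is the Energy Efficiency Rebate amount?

Energy Efficiency Rebate: 12% of the $3,750 excess over $331,500 is $450; credit = $1,750 − $450 = $1,300.

$1,300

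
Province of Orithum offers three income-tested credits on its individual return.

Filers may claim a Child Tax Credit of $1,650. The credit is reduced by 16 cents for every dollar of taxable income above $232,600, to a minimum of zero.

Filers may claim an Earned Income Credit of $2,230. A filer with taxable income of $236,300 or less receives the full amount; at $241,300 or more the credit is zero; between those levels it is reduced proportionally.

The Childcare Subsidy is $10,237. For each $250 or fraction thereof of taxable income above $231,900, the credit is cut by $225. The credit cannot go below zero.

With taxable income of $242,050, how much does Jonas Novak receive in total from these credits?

Child Tax Credit: 16% of the $9,450 excess over $232,600 is $1,512; credit = $1,650 − $1,512 = $138.
Earned Income Credit: $242,050 is at or above $241,300, so the credit is $0.
Childcare Subsidy: income exceeds $231,900 by $10,150, which is 41 full-or-partial $250 increments; reduction = 41 × $225 = $9,225, leaving $1,012.
Total: $138 + $0 + $1,012 = $1,150.

$1,150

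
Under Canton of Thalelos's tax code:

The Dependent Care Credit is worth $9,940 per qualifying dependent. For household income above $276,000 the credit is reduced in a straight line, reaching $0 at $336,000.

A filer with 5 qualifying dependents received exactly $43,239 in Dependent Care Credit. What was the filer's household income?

$283,800

Full credit = 5 × $9,940 = $49,700.
$43,239 is 43,239/49,700 of the full $49,700, so 6,461/49,700 of the $60,000 range has been used: income = $276,000 + $60,000 × 6,461/49,700 = $283,800.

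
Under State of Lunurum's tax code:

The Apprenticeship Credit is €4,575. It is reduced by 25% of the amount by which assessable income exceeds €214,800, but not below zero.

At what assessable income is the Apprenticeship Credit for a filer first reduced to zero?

The credit falls by 25% of each euro above €214,800, so it reaches zero when the excess is €4,575 / 25% = €18,300: income = €214,800 + €18,300 = €233,100.

€233,100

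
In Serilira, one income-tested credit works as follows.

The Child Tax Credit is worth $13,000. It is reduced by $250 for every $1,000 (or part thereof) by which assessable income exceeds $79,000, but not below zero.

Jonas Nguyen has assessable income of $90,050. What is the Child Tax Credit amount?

Child Tax Credit: income exceeds $79,000 by $11,050, which is 12 full-or-partial $1,000 increments; reduction = 12 × $250 = $3,000, leaving $10,000.

$10,000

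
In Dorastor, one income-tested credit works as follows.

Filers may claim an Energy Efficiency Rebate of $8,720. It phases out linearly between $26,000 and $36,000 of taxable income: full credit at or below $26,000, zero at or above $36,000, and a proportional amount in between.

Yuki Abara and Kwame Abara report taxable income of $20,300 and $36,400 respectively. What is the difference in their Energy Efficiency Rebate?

$8,720

Yuki ($20,300): Energy Efficiency Rebate: $20,300 is at or below the $26,000 threshold, so the full $8,720 applies.
Kwame ($36,400): Energy Efficiency Rebate: $36,400 is at or above $36,000, so the credit is $0.
Difference: |$8,720 − $0| = $8,720.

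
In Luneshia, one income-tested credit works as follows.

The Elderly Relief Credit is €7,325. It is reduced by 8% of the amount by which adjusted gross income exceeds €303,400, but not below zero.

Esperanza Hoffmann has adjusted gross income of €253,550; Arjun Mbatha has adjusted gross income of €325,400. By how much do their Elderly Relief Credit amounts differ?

€1,760

Esperanza (€253,550): Elderly Relief Credit: €253,550 is at or below the €303,400 threshold, so the full €7,325 applies.
Arjun (€325,400): Elderly Relief Credit: 8% of the €22,000 excess over €303,400 is €1,760; credit = €7,325 − €1,760 = €5,565.
Difference: |€7,325 − €5,565| = €1,760.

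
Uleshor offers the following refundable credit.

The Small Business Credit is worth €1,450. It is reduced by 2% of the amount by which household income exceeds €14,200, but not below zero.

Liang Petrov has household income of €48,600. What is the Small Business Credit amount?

€762

Small Business Credit: 2% of the €34,400 excess over €14,200 is €688; credit = €1,450 − €688 = €762.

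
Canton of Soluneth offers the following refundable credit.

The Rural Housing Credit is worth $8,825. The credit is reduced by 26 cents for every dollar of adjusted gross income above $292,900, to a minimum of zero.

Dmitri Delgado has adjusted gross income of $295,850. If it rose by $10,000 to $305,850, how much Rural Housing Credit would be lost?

$2,600

At $295,850 — 26% of the $2,950 excess over $292,900 is $767; credit = $8,825 − $767 = $8,058.
At $305,850 — 26% of the $12,950 excess over $292,900 is $3,367; credit = $8,825 − $3,367 = $5,458.
Lost: $8,058 − $5,458 = $2,600.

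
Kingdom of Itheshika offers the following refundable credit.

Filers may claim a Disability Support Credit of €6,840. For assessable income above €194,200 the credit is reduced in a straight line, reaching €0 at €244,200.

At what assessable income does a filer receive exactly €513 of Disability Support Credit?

€513 is 513/6,840 of the full €6,840, so 6,327/6,840 of the €50,000 range has been used: income = €194,200 + €50,000 × 6,327/6,840 = €240,450.

€240,450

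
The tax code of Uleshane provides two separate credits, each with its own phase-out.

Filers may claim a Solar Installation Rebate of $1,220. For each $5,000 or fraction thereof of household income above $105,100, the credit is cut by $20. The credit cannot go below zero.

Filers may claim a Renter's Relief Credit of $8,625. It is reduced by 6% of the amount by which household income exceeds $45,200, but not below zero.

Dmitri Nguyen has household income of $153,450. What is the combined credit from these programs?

Solar Installation Rebate: income exceeds $105,100 by $48,350, which is 10 full-or-partial $5,000 increments; reduction = 10 × $20 = $200, leaving $1,020.
Renter's Relief Credit: 6% of the $108,250 excess over $45,200 is $6,495; credit = $8,625 − $6,495 = $2,130.
Total: $1,020 + $2,130 = $3,150.

$3,150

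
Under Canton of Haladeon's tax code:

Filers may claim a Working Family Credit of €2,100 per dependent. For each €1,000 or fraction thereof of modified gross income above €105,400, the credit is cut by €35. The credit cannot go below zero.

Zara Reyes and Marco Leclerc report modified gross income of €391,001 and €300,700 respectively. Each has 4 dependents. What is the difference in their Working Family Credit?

Zara (€391,001): Working Family Credit: base = 4 × €2,100 = €8,400. income exceeds €105,400 by €285,601 → 286 increments × €35 = €10,010 ≥ base, so the credit is €0.
Marco (€300,700): Working Family Credit: base = 4 × €2,100 = €8,400. income exceeds €105,400 by €195,300, which is 196 full-or-partial €1,000 increments; reduction = 196 × €35 = €6,860, leaving €1,540.
Difference: |€0 − €1,540| = €1,540.

€1,540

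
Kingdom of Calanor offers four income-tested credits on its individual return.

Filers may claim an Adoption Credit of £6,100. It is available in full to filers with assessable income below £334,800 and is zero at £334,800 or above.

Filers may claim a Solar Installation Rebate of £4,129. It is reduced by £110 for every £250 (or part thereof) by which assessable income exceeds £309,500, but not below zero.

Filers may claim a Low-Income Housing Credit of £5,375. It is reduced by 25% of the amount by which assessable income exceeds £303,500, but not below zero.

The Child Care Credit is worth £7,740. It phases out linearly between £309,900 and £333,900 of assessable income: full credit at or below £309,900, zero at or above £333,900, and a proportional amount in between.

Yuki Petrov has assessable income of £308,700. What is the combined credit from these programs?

Adoption Credit: £308,700 is below the £334,800 cutoff, so the full £6,100 applies.
Solar Installation Rebate: £308,700 is at or below the £309,500 threshold, so the full £4,129 applies.
Low-Income Housing Credit: 25% of the £5,200 excess over £303,500 is £1,300; credit = £5,375 − £1,300 = £4,075.
Child Care Credit: £308,700 is at or below the £309,900 threshold, so the full £7,740 applies.
Total: £6,100 + £4,129 + £4,075 + £7,740 = £22,044.

£22,044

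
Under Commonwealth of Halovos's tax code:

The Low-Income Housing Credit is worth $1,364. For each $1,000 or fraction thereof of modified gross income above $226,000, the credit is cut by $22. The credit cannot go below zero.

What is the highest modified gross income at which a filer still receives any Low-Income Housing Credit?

After 61 increments the reduction is 61 × $22 = $1,342, leaving $22; one more increment wipes it out. Increment 61 ends at excess 61 × $1,000 = $61,000, so the highest qualifying income is $226,000 + $61,000 = $287,000.

$287,000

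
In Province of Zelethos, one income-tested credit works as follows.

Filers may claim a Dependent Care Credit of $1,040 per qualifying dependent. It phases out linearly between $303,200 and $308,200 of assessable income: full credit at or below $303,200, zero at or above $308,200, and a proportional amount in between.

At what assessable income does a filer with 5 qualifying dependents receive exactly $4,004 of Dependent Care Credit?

Full credit = 5 × $1,040 = $5,200.
$4,004 is 4,004/5,200 of the full $5,200, so 1,196/5,200 of the $5,000 range has been used: income = $303,200 + $5,000 × 1,196/5,200 = $304,350.

$304,350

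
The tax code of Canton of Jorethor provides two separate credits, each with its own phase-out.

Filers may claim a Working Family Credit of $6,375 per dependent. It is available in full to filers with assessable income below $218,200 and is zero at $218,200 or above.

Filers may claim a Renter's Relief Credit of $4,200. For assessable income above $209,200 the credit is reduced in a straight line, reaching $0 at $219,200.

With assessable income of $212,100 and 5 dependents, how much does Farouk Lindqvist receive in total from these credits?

Working Family Credit: base = 5 × $6,375 = $31,875. $212,100 is below the $218,200 cutoff, so the full $31,875 applies.
Renter's Relief Credit: $212,100 is $2,900 into a $10,000 phase-out range, leaving 7,100/10,000 of the credit: $4,200 × 7,100/10,000 = $2,982.
Total: $31,875 + $2,982 = $34,857.

$34,857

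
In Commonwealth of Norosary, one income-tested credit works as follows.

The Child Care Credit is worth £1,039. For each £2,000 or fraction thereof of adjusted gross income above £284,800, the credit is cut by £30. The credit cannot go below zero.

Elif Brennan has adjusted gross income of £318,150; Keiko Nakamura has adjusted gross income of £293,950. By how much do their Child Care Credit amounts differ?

£360

Elif (£318,150): Child Care Credit: income exceeds £284,800 by £33,350, which is 17 full-or-partial £2,000 increments; reduction = 17 × £30 = £510, leaving £529.
Keiko (£293,950): Child Care Credit: income exceeds £284,800 by £9,150, which is 5 full-or-partial £2,000 increments; reduction = 5 × £30 = £150, leaving £889.
Difference: |£529 − £889| = £360.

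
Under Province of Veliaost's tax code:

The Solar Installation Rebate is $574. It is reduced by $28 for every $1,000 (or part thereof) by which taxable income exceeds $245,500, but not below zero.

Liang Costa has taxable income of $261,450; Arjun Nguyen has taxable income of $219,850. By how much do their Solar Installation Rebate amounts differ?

Liang ($261,450): Solar Installation Rebate: income exceeds $245,500 by $15,950, which is 16 full-or-partial $1,000 increments; reduction = 16 × $28 = $448, leaving $126.
Arjun ($219,850): Solar Installation Rebate: $219,850 is at or below the $245,500 threshold, so the full $574 applies.
Difference: |$126 − $574| = $448.

$448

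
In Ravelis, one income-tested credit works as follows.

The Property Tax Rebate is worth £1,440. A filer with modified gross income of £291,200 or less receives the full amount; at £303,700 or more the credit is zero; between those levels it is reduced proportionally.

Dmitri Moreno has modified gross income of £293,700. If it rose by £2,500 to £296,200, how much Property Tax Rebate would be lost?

£288

At £293,700 — £293,700 is £2,500 into a £12,500 phase-out range, leaving 10,000/12,500 of the credit: £1,440 × 10,000/12,500 = £1,152.
At £296,200 — £296,200 is £5,000 into a £12,500 phase-out range, leaving 7,500/12,500 of the credit: £1,440 × 7,500/12,500 = £864.
Lost: £1,152 − £864 = £288.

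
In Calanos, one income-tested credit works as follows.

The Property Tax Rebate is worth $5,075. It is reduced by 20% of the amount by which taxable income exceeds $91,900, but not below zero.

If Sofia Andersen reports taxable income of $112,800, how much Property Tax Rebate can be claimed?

$895

Property Tax Rebate: 20% of the $20,900 excess over $91,900 is $4,180; credit = $5,075 − $4,180 = $895.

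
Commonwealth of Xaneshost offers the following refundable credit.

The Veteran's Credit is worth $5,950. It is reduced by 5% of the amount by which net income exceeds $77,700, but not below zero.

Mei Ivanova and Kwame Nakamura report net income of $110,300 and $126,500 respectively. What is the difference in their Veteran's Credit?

Mei ($110,300): Veteran's Credit: 5% of the $32,600 excess over $77,700 is $1,630; credit = $5,950 − $1,630 = $4,320.
Kwame ($126,500): Veteran's Credit: 5% of the $48,800 excess over $77,700 is $2,440; credit = $5,950 − $2,440 = $3,510.
Difference: |$4,320 − $3,510| = $810.

$810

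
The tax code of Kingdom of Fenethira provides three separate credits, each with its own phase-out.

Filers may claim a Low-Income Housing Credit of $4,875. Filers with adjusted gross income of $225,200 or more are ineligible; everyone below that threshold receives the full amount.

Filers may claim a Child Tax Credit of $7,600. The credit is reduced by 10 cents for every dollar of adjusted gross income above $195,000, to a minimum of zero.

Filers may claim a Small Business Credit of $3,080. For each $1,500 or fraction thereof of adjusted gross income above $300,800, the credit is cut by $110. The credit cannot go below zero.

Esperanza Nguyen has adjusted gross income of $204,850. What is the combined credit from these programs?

$14,570

Low-Income Housing Credit: $204,850 is below the $225,200 cutoff, so the full $4,875 applies.
Child Tax Credit: 10% of the $9,850 excess over $195,000 is $985; credit = $7,600 − $985 = $6,615.
Small Business Credit: $204,850 is at or below the $300,800 threshold, so the full $3,080 applies.
Total: $4,875 + $6,615 + $3,080 = $14,570.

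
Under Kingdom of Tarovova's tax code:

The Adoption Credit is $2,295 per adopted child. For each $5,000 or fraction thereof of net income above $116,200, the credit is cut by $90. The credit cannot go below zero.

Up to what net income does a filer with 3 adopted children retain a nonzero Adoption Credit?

$496,200

Full credit = 3 × $2,295 = $6,885.
After 76 increments the reduction is 76 × $90 = $6,840, leaving $45; one more increment wipes it out. Increment 76 ends at excess 76 × $5,000 = $380,000, so the highest qualifying income is $116,200 + $380,000 = $496,200.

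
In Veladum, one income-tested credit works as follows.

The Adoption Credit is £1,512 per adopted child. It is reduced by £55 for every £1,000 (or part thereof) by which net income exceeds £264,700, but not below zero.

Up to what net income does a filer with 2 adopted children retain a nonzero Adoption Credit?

Full credit = 2 × £1,512 = £3,024.
After 54 increments the reduction is 54 × £55 = £2,970, leaving £54; one more increment wipes it out. Increment 54 ends at excess 54 × £1,000 = £54,000, so the highest qualifying income is £264,700 + £54,000 = £318,700.

£318,700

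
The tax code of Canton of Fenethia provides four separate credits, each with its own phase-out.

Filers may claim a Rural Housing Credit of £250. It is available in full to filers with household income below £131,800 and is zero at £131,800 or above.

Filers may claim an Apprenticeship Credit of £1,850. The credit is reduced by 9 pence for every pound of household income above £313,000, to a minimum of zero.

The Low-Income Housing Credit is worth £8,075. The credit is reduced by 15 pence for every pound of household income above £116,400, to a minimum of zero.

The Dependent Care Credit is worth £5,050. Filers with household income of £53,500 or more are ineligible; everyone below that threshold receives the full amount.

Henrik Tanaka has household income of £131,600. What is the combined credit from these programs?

£7,895

Rural Housing Credit: £131,600 is below the £131,800 cutoff, so the full £250 applies.
Apprenticeship Credit: £131,600 is at or below the £313,000 threshold, so the full £1,850 applies.
Low-Income Housing Credit: 15% of the £15,200 excess over £116,400 is £2,280; credit = £8,075 − £2,280 = £5,795.
Dependent Care Credit: £131,600 meets or exceeds the £53,500 cutoff, so the credit is £0.
Total: £250 + £1,850 + £5,795 + £0 = £7,895.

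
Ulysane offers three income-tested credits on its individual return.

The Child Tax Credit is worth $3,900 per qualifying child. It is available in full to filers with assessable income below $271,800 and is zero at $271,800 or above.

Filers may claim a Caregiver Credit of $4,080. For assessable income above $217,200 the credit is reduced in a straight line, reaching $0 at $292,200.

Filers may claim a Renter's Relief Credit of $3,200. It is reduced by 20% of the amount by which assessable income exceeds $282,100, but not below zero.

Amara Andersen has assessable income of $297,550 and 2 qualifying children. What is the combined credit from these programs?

$110

Child Tax Credit: base = 2 × $3,900 = $7,800. $297,550 meets or exceeds the $271,800 cutoff, so the credit is $0.
Caregiver Credit: $297,550 is at or above $292,200, so the credit is $0.
Renter's Relief Credit: 20% of the $15,450 excess over $282,100 is $3,090; credit = $3,200 − $3,090 = $110.
Total: $0 + $0 + $110 = $110.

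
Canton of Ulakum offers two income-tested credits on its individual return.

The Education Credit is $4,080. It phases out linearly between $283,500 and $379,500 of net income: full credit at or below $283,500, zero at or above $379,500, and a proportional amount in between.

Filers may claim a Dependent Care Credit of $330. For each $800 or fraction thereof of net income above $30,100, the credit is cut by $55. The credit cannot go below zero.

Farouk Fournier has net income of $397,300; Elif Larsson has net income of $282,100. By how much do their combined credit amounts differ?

Farouk ($397,300): Education Credit: $397,300 is at or above $379,500, so the credit is $0. Dependent Care Credit: income exceeds $30,100 by $367,200 → 459 increments × $55 = $25,245 ≥ base, so the credit is $0. total $0 + $0 = $0
Elif ($282,100): Education Credit: $282,100 is at or below the $283,500 threshold, so the full $4,080 applies. Dependent Care Credit: income exceeds $30,100 by $252,000 → 315 increments × $55 = $17,325 ≥ base, so the credit is $0. total $4,080 + $0 = $4,080
Difference: |$0 − $4,080| = $4,080.

$4,080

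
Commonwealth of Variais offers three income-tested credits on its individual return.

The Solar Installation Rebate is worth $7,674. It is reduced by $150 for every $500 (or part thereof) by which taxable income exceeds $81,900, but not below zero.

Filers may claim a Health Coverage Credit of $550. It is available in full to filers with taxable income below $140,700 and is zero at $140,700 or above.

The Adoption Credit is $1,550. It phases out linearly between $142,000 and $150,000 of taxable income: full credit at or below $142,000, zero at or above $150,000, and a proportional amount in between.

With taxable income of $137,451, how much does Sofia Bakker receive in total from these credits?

Solar Installation Rebate: income exceeds $81,900 by $55,551 → 112 increments × $150 = $16,800 ≥ base, so the credit is $0.
Health Coverage Credit: $137,451 is below the $140,700 cutoff, so the full $550 applies.
Adoption Credit: $137,451 is at or below the $142,000 threshold, so the full $1,550 applies.
Total: $0 + $550 + $1,550 = $2,100.

$2,100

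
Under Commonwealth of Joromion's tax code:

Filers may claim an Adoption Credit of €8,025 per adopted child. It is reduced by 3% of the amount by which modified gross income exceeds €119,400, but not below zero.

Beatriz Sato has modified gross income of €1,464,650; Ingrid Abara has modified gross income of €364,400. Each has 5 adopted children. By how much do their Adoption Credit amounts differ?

€32,775

Beatriz (€1,464,650): Adoption Credit: base = 5 × €8,025 = €40,125. 3% of the €1,345,250 excess over €119,400 is €40,357.50 ≥ base, so the credit is €0.
Ingrid (€364,400): Adoption Credit: base = 5 × €8,025 = €40,125. 3% of the €245,000 excess over €119,400 is €7,350; credit = €40,125 − €7,350 = €32,775.
Difference: |€0 − €32,775| = €32,775.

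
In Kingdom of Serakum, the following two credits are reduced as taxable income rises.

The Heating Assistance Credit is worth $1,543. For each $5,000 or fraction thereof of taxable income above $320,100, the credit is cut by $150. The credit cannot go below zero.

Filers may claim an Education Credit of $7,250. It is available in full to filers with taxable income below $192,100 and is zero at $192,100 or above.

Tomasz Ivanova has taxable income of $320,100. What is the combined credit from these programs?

Heating Assistance Credit: $320,100 is at or below the $320,100 threshold, so the full $1,543 applies.
Education Credit: $320,100 meets or exceeds the $192,100 cutoff, so the credit is $0.
Total: $1,543 + $0 = $1,543.

$1,543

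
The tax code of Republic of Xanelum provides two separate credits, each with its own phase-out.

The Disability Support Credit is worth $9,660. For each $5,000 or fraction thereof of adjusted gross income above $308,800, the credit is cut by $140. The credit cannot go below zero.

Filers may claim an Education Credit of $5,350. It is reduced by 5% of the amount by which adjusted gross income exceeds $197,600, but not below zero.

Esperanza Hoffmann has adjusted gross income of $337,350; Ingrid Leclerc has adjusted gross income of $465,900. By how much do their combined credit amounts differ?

Esperanza ($337,350): Disability Support Credit: income exceeds $308,800 by $28,550, which is 6 full-or-partial $5,000 increments; reduction = 6 × $140 = $840, leaving $8,820. Education Credit: 5% of the $139,750 excess over $197,600 is $6,987.50 ≥ base, so the credit is $0. total $8,820 + $0 = $8,820
Ingrid ($465,900): Disability Support Credit: income exceeds $308,800 by $157,100, which is 32 full-or-partial $5,000 increments; reduction = 32 × $140 = $4,480, leaving $5,180. Education Credit: 5% of the $268,300 excess over $197,600 is $13,415 ≥ base, so the credit is $0. total $5,180 + $0 = $5,180
Difference: |$8,820 − $5,180| = $3,640.

$3,640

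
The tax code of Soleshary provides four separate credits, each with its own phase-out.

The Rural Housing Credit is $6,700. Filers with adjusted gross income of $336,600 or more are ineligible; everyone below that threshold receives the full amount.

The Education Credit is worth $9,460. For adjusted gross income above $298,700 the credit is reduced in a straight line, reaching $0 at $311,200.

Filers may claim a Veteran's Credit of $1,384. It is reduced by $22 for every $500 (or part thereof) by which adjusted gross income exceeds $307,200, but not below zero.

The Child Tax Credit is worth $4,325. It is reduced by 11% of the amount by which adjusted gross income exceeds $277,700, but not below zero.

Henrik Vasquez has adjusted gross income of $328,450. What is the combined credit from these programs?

Rural Housing Credit: $328,450 is below the $336,600 cutoff, so the full $6,700 applies.
Education Credit: $328,450 is at or above $311,200, so the credit is $0.
Veteran's Credit: income exceeds $307,200 by $21,250, which is 43 full-or-partial $500 increments; reduction = 43 × $22 = $946, leaving $438.
Child Tax Credit: 11% of the $50,750 excess over $277,700 is $5,582.50 ≥ base, so the credit is $0.
Total: $6,700 + $0 + $438 + $0 = $7,138.

$7,138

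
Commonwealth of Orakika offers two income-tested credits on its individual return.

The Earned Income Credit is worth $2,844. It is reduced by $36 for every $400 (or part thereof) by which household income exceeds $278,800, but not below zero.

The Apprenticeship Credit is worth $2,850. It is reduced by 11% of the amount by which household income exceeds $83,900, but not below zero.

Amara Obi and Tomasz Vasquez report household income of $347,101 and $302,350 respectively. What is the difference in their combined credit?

Amara ($347,101): Earned Income Credit: income exceeds $278,800 by $68,301 → 171 increments × $36 = $6,156 ≥ base, so the credit is $0. Apprenticeship Credit: 11% of the $263,201 excess over $83,900 is $28,952.11 ≥ base, so the credit is $0. total $0 + $0 = $0
Tomasz ($302,350): Earned Income Credit: income exceeds $278,800 by $23,550, which is 59 full-or-partial $400 increments; reduction = 59 × $36 = $2,124, leaving $720. Apprenticeship Credit: 11% of the $218,450 excess over $83,900 is $24,029.50 ≥ base, so the credit is $0. total $720 + $0 = $720
Difference: |$0 − $720| = $720.

$720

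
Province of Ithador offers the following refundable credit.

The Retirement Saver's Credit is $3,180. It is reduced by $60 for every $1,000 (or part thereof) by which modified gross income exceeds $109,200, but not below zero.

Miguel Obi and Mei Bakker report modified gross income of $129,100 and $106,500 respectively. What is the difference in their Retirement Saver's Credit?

Miguel ($129,100): Retirement Saver's Credit: income exceeds $109,200 by $19,900, which is 20 full-or-partial $1,000 increments; reduction = 20 × $60 = $1,200, leaving $1,980.
Mei ($106,500): Retirement Saver's Credit: $106,500 is at or below the $109,200 threshold, so the full $3,180 applies.
Difference: |$1,980 − $3,180| = $1,200.

$1,200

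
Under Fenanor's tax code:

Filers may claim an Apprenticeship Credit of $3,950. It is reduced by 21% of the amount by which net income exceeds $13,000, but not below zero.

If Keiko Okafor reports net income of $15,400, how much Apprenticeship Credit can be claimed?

Apprenticeship Credit: 21% of the $2,400 excess over $13,000 is $504; credit = $3,950 − $504 = $3,446.

$3,446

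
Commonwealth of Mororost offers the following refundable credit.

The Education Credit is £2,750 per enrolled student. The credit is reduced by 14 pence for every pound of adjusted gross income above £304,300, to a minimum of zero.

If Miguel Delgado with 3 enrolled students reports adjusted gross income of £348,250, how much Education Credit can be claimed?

£2,097

Education Credit: base = 3 × £2,750 = £8,250. 14% of the £43,950 excess over £304,300 is £6,153; credit = £8,250 − £6,153 = £2,097.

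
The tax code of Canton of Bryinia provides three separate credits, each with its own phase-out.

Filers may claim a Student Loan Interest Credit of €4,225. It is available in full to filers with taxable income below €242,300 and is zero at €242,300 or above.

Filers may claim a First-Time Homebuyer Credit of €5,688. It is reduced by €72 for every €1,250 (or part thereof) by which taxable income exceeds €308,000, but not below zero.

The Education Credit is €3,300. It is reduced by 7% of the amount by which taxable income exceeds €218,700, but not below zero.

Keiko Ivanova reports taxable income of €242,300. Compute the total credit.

Student Loan Interest Credit: €242,300 meets or exceeds the €242,300 cutoff, so the credit is €0.
First-Time Homebuyer Credit: €242,300 is at or below the €308,000 threshold, so the full €5,688 applies.
Education Credit: 7% of the €23,600 excess over €218,700 is €1,652; credit = €3,300 − €1,652 = €1,648.
Total: €0 + €5,688 + €1,648 = €7,336.

€7,336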